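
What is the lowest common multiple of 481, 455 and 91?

16835

481 = 13 · 37; 455 = 5 · 7 · 13; 91 = 7 · 13
lcm takes max exponent of each prime: 5 · 7 · 13 · 37 = 16835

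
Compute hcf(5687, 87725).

Euclid: 87725 = 15·5687 + 2420; 5687 = 2·2420 + 847; 2420 = 2·847 + 726; 847 = 1·726 + 121; 726 = 6·121 + 0. Last nonzero remainder: 121.

121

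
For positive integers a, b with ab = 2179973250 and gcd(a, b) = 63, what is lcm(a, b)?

34602750

gcd·lcm = product, so lcm = 2179973250/63 = 34602750.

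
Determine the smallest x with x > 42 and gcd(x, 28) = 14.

gcd(x, 28) = 14 forces 14 | x; write x = 14s. Then gcd(14s, 14·2) = 14·gcd(s, 2), so need gcd(s, 2) = 1.
14s > 42 gives s ≥ 4. The least s ≥ 4 coprime to 2 is 5, so x = 14·5 = 70.

70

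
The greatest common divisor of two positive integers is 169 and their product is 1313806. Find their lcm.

7774

For any two positive integers, gcd × lcm equals their product. Hence lcm = 1313806 / 169 = 7774.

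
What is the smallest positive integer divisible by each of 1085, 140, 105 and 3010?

559860

lcm(1085, 140) = 1085·140/gcd = 151900/35 = 4340
lcm(4340, 105) = 4340·105/gcd = 455700/35 = 13020
lcm(13020, 3010) = 13020·3010/gcd = 39190200/70 = 559860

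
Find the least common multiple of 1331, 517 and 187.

1063469

1331 = 11³; 517 = 11 · 47; 187 = 11 · 17
lcm takes max exponent of each prime: 11³ · 17 · 47 = 1063469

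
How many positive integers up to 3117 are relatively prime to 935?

Prime factors of 935: 5, 11, 17. Count integers ≤ 3117 divisible by none of them.
By inclusion–exclusion: 3117 − ⌊3117/5⌋ − ⌊3117/11⌋ − ⌊3117/17⌋ + ⌊3117/55⌋ + ⌊3117/85⌋ + ⌊3117/187⌋ − ⌊3117/935⌋ = 2133.

2133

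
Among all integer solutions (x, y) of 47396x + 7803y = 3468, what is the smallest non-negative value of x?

gcd(47396, 7803) = 289 (Euclid: 47396 = 6·7803 + 578; 7803 = 13·578 + 289; 578 = 2·289 + 0), and 289 | 3468.
Extended Euclid: 47396·(-13) + 7803·(79) = 289. Scale by 12: x₀ = -156.
General solution x = x₀ + 27t; reducing mod 27 gives x = 6 (and y = -36).

6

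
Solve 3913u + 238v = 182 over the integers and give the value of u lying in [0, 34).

Euclid: 3913 = 16·238 + 105; 238 = 2·105 + 28; 105 = 3·28 + 21; 28 = 1·21 + 7; 21 = 3·7 + 0 → gcd = 7; 182 = 7·26.
Back-substitution yields 3913·(-9) + 238·(148) = 7, so one solution is u = -9·26 = -234, v = 148·26 = 3848.
Solutions in u differ by 238/7 = 34; the one in [0, 34) is -234 mod 34 = 4.

4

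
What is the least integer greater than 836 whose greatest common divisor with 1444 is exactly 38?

874

gcd(k, 1444) = 38 forces 38 | k; write k = 38s. Then gcd(38s, 38·38) = 38·gcd(s, 38), so need gcd(s, 38) = 1.
38s > 836 gives s ≥ 23. The least s ≥ 23 coprime to 38 is 23, so k = 38·23 = 874.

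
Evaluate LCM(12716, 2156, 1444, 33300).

1872569922300

lcm(12716, 2156) = 12716·2156/gcd = 27415696/44 = 623084
lcm(623084, 1444) = 623084·1444/gcd = 899733296/4 = 224933324
lcm(224933324, 33300) = 224933324·33300/gcd = 7490279689200/4 = 1872569922300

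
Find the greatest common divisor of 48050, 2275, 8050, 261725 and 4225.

25

gcd(48050, 2275): 48050 = 21·2275 + 275; 2275 = 8·275 + 75; 275 = 3·75 + 50; 75 = 1·50 + 25; 50 = 2·25 + 0 → 25
gcd(25, 8050): 8050 = 322·25 + 0 → 25
gcd(25, 261725): 261725 = 10469·25 + 0 → 25
gcd(25, 4225): 4225 = 169·25 + 0 → 25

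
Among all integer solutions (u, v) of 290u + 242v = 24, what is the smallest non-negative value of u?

61

gcd(290, 242) = 2 (Euclid: 290 = 1·242 + 48; 242 = 5·48 + 2; 48 = 24·2 + 0), and 2 | 24.
Extended Euclid: 290·(-5) + 242·(6) = 2. Scale by 12: u₀ = -60.
General solution u = u₀ + 121t; reducing mod 121 gives u = 61 (and v = -73).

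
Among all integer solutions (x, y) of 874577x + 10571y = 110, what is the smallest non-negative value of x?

518

Euclid: 874577 = 82·10571 + 7755; 10571 = 1·7755 + 2816; 7755 = 2·2816 + 2123; 2816 = 1·2123 + 693; 2123 = 3·693 + 44; 693 = 15·44 + 33; 44 = 1·33 + 11; 33 = 3·11 + 0 → gcd = 11; 110 = 11·10.
Back-substitution yields 874577·(244) + 10571·(-20187) = 11, so one solution is x = 244·10 = 2440, y = -20187·10 = -201870.
Solutions in x differ by 10571/11 = 961; the one in [0, 961) is 2440 mod 961 = 518.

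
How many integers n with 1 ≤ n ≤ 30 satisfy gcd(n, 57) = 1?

Prime factors of 57: 3, 19. Count integers ≤ 30 divisible by none of them.
By inclusion–exclusion: 30 − ⌊30/3⌋ − ⌊30/19⌋ + ⌊30/57⌋ = 19.

19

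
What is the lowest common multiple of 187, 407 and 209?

lcm(187, 407) = 187·407/gcd = 76109/11 = 6919
lcm(6919, 209) = 6919·209/gcd = 1446071/11 = 131461

131461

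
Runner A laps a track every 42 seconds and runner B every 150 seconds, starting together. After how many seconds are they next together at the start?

gcd first: 150 = 3·42 + 24; 42 = 1·24 + 18; 24 = 1·18 + 6; 18 = 3·6 + 0 → gcd = 6
lcm = 42·150/gcd = 6300/6 = 1050

1050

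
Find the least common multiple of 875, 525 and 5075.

76125

lcm(875, 525) = 875·525/gcd = 459375/175 = 2625
lcm(2625, 5075) = 2625·5075/gcd = 13321875/175 = 76125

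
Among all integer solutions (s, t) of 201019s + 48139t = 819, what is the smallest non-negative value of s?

Reduce mod 48139: 201019s ≡ 819 (mod 48139). With g = gcd(201019, 48139) = 91 dividing 819, divide through: 2209s ≡ 9 (mod 529).
Since gcd(2209, 529) = 1, s ≡ 9·(2209)⁻¹ ≡ 239 (mod 529). Smallest non-negative: 239.

239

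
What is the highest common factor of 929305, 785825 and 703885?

gcd(929305, 785825): 929305 = 1·785825 + 143480; 785825 = 5·143480 + 68425; 143480 = 2·68425 + 6630; 68425 = 10·6630 + 2125; 6630 = 3·2125 + 255; 2125 = 8·255 + 85; 255 = 3·85 + 0 → 85
gcd(85, 703885): 703885 = 8281·85 + 0 → 85

85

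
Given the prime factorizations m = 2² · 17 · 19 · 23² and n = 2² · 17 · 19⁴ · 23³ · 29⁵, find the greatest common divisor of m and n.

683468

min exponent per shared prime: 2² · 17 · 19 · 23² = 683468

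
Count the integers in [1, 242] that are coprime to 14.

104

14 = 2·7. Inclusion–exclusion on these primes:
242 − ⌊242/2⌋ − ⌊242/7⌋ + ⌊242/14⌋ = 104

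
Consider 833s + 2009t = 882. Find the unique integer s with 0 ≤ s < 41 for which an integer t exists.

Reduce mod 2009: 833s ≡ 882 (mod 2009). With g = gcd(833, 2009) = 49 dividing 882, divide through: 17s ≡ 18 (mod 41).
Since gcd(17, 41) = 1, s ≡ 18·(17)⁻¹ ≡ 30 (mod 41). Smallest non-negative: 30.

30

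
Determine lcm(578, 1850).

578 = 2 · 17²; 1850 = 2 · 5² · 37
max exponents: 2 · 5² · 17² · 37 = 534650

534650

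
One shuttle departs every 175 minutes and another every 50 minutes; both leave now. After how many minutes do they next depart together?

175 = 5² · 7; 50 = 2 · 5²
max exponents: 2 · 5² · 7 = 350

350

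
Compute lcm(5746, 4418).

gcd first: 5746 = 1·4418 + 1328; 4418 = 3·1328 + 434; 1328 = 3·434 + 26; 434 = 16·26 + 18; 26 = 1·18 + 8; 18 = 2·8 + 2; 8 = 4·2 + 0 → gcd = 2
lcm = 5746·4418/gcd = 25385828/2 = 12692914

12692914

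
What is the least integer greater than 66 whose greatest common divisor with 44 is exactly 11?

77

Multiples of 11 above 66: 11·7, 11·8, … . Need the cofactor coprime to 44/11 = 4.
Checking s = 7, 8, … the first with gcd(s, 4) = 1 is s = 7, giving 77.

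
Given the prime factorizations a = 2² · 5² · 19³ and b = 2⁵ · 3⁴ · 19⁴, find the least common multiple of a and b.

8444800800

max exponent per prime: 2⁵ · 3⁴ · 5² · 19⁴ = 8444800800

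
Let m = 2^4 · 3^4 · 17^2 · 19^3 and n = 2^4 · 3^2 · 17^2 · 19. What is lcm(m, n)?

max exponent per prime: 2^4 · 3^4 · 17^2 · 19^3 = 2568997296

2568997296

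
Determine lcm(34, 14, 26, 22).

34 = 2 · 17; 14 = 2 · 7; 26 = 2 · 13; 22 = 2 · 11
lcm takes max exponent of each prime: 2 · 7 · 11 · 13 · 17 = 34034

34034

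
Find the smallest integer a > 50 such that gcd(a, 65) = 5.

55

65 = 5·13. Any a with gcd(a, 65) = 5 is a multiple of 5, say 5s, with s coprime to 13.
Need s > 50/5, so s ≥ 11. First s ≥ 11 with gcd(s, 13) = 1 is s = 11. Thus a = 5·11 = 55.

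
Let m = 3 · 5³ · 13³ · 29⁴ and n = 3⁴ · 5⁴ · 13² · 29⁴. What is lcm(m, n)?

78666003073125

max exponent per prime: 3⁴ · 5⁴ · 13³ · 29⁴ = 78666003073125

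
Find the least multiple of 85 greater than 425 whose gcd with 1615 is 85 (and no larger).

Multiples of 85 above 425: 85·6, 85·7, … . Need the cofactor coprime to 1615/85 = 19.
Checking s = 6, 7, … the first with gcd(s, 19) = 1 is s = 6, giving 510.

510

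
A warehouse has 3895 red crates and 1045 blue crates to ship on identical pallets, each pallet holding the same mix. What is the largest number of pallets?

3895 = 5 · 19 · 41
1045 = 5 · 11 · 19
Common: 5 · 19 = 95

95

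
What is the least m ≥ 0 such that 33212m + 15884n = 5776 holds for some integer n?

Euclid: 33212 = 2·15884 + 1444; 15884 = 11·1444 + 0 → gcd = 1444; 5776 = 1444·4.
Back-substitution yields 33212·(1) + 15884·(-2) = 1444, so one solution is m = 1·4 = 4, n = -2·4 = -8.
Solutions in m differ by 15884/1444 = 11; the one in [0, 11) is 4 mod 11 = 4.

4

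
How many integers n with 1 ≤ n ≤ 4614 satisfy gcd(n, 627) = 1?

2649

627 = 3·11·19. Inclusion–exclusion on these primes:
4614 − ⌊4614/3⌋ − ⌊4614/11⌋ − ⌊4614/19⌋ + ⌊4614/33⌋ + ⌊4614/57⌋ + ⌊4614/209⌋ − ⌊4614/627⌋ = 2649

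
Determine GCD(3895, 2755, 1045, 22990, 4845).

95

gcd(3895, 2755): 3895 = 1·2755 + 1140; 2755 = 2·1140 + 475; 1140 = 2·475 + 190; 475 = 2·190 + 95; 190 = 2·95 + 0 → 95
gcd(95, 1045): 1045 = 11·95 + 0 → 95
gcd(95, 22990): 22990 = 242·95 + 0 → 95
gcd(95, 4845): 4845 = 51·95 + 0 → 95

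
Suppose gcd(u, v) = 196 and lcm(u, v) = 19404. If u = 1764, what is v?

u·v = gcd·lcm = 196·19404 = 3803184, so v = 3803184/1764 = 2156.

2156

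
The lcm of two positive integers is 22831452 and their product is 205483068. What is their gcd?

gcd·lcm = product, so gcd = 205483068/22831452 = 9.

9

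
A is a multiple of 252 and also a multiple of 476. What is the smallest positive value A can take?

4284

252 = 2² · 3² · 7; 476 = 2² · 7 · 17
max exponents: 2² · 3² · 7 · 17 = 4284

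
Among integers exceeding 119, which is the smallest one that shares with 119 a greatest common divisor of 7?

126

gcd(x, 119) = 7 forces 7 | x; write x = 7s. Then gcd(7s, 7·17) = 7·gcd(s, 17), so need gcd(s, 17) = 1.
7s > 119 gives s ≥ 18. The least s ≥ 18 coprime to 17 is 18, so x = 7·18 = 126.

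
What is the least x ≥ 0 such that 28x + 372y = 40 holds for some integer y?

gcd(28, 372) = 4 (Euclid: 372 = 13·28 + 8; 28 = 3·8 + 4; 8 = 2·4 + 0), and 4 | 40.
Extended Euclid: 28·(40) + 372·(-3) = 4. Scale by 10: x₀ = 400.
General solution x = x₀ + 93t; reducing mod 93 gives x = 28 (and y = -2).

28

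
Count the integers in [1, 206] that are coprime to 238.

238 = 2·7·17. Inclusion–exclusion on these primes:
206 − ⌊206/2⌋ − ⌊206/7⌋ − ⌊206/17⌋ + ⌊206/14⌋ + ⌊206/34⌋ + ⌊206/119⌋ − ⌊206/238⌋ = 83

83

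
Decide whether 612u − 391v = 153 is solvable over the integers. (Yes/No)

Yes

gcd(612, 391): 612 = 1·391 + 221; 391 = 1·221 + 170; 221 = 1·170 + 51; 170 = 3·51 + 17; 51 = 3·17 + 0 → 17
17 divides 153, so a solution exists.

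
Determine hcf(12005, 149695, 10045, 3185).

245

gcd(12005, 149695): 149695 = 12·12005 + 5635; 12005 = 2·5635 + 735; 5635 = 7·735 + 490; 735 = 1·490 + 245; 490 = 2·245 + 0 → 245
gcd(245, 10045): 10045 = 41·245 + 0 → 245
gcd(245, 3185): 3185 = 13·245 + 0 → 245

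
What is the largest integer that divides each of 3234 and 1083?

3

Euclid: 3234 = 2·1083 + 1068; 1083 = 1·1068 + 15; 1068 = 71·15 + 3; 15 = 5·3 + 0. Last nonzero remainder: 3.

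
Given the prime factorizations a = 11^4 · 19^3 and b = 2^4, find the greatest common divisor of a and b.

1

min exponent per shared prime: (none) = 1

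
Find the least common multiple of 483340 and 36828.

483340 = 2² · 5 · 11 · 13³; 36828 = 2² · 3³ · 11 · 31
max exponents: 2² · 3³ · 5 · 11 · 13³ · 31 = 404555580

404555580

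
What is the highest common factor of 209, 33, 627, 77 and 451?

11

gcd(209, 33): 209 = 6·33 + 11; 33 = 3·11 + 0 → 11
gcd(11, 627): 627 = 57·11 + 0 → 11
gcd(11, 77): 77 = 7·11 + 0 → 11
gcd(11, 451): 451 = 41·11 + 0 → 11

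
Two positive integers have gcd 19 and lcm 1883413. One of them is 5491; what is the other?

a·b = gcd·lcm = 19·1883413 = 35784847, so b = 35784847/5491 = 6517.

6517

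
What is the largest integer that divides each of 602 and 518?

14

Euclid: 602 = 1·518 + 84; 518 = 6·84 + 14; 84 = 6·14 + 0. Last nonzero remainder: 14.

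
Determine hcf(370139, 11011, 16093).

847

gcd(370139, 11011): 370139 = 33·11011 + 6776; 11011 = 1·6776 + 4235; 6776 = 1·4235 + 2541; 4235 = 1·2541 + 1694; 2541 = 1·1694 + 847; 1694 = 2·847 + 0 → 847
gcd(847, 16093): 16093 = 19·847 + 0 → 847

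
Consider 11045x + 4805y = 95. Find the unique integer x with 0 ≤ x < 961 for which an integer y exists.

355

Reduce mod 4805: 11045x ≡ 95 (mod 4805). With g = gcd(11045, 4805) = 5 dividing 95, divide through: 2209x ≡ 19 (mod 961).
Since gcd(2209, 961) = 1, x ≡ 19·(2209)⁻¹ ≡ 355 (mod 961). Smallest non-negative: 355.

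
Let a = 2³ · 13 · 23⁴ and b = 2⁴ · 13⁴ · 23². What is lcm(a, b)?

127880620816

max exponent per prime: 2⁴ · 13⁴ · 23⁴ = 127880620816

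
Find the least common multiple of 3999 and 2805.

3999 = 3 · 31 · 43; 2805 = 3 · 5 · 11 · 17
max exponents: 3 · 5 · 11 · 17 · 31 · 43 = 3739065

3739065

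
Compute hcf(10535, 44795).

Euclid: 44795 = 4·10535 + 2655; 10535 = 3·2655 + 2570; 2655 = 1·2570 + 85; 2570 = 30·85 + 20; 85 = 4·20 + 5; 20 = 4·5 + 0. Last nonzero remainder: 5.

5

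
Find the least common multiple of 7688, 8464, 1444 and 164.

120389913104

7688 = 2³ · 31²; 8464 = 2⁴ · 23²; 1444 = 2² · 19²; 164 = 2² · 41
lcm takes max exponent of each prime: 2⁴ · 19² · 23² · 31² · 41 = 120389913104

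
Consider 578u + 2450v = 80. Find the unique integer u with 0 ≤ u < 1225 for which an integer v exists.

Reduce mod 2450: 578u ≡ 80 (mod 2450). With g = gcd(578, 2450) = 2 dividing 80, divide through: 289u ≡ 40 (mod 1225).
Since gcd(289, 1225) = 1, u ≡ 40·(289)⁻¹ ≡ 335 (mod 1225). Smallest non-negative: 335.

335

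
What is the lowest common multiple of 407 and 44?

1628

gcd first: 407 = 9·44 + 11; 44 = 4·11 + 0 → gcd = 11
lcm = 407·44/gcd = 17908/11 = 1628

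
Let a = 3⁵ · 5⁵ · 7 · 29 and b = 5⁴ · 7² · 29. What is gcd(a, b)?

126875

min exponent per shared prime: 5⁴ · 7 · 29 = 126875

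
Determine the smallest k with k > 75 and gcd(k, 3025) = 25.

gcd(k, 3025) = 25 forces 25 | k; write k = 25s. Then gcd(25s, 25·121) = 25·gcd(s, 121), so need gcd(s, 121) = 1.
25s > 75 gives s ≥ 4. The least s ≥ 4 coprime to 121 is 4, so k = 25·4 = 100.

100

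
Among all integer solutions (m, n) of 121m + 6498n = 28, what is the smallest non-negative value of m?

Euclid: 6498 = 53·121 + 85; 121 = 1·85 + 36; 85 = 2·36 + 13; 36 = 2·13 + 10; 13 = 1·10 + 3; 10 = 3·3 + 1; 3 = 3·1 + 0 → gcd = 1; 28 = 1·28.
Back-substitution yields 121·(1987) + 6498·(-37) = 1, so one solution is m = 1987·28 = 55636, n = -37·28 = -1036.
Solutions in m differ by 6498/1 = 6498; the one in [0, 6498) is 55636 mod 6498 = 3652.

3652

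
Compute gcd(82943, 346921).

1

82943 = 7 · 17² · 41
346921 = 19² · 31²
Common: 1 = 1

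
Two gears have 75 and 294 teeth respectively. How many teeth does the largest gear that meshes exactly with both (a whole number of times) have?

75 = 3 · 5²
294 = 2 · 3 · 7²
Common: 3 = 3

3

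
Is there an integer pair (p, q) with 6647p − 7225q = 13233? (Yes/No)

No

gcd(6647, 7225): 7225 = 1·6647 + 578; 6647 = 11·578 + 289; 578 = 2·289 + 0 → 289
289 does not divide 13233, so a solution does not exist.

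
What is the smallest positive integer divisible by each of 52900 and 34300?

gcd first: 52900 = 1·34300 + 18600; 34300 = 1·18600 + 15700; 18600 = 1·15700 + 2900; 15700 = 5·2900 + 1200; 2900 = 2·1200 + 500; 1200 = 2·500 + 200; 500 = 2·200 + 100; 200 = 2·100 + 0 → gcd = 100
lcm = 52900·34300/gcd = 1814470000/100 = 18144700

18144700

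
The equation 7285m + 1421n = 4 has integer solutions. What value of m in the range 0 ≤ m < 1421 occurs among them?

600

gcd(7285, 1421) = 1 (Euclid: 7285 = 5·1421 + 180; 1421 = 7·180 + 161; 180 = 1·161 + 19; 161 = 8·19 + 9; 19 = 2·9 + 1; 9 = 9·1 + 0), and 1 | 4.
Extended Euclid: 7285·(150) + 1421·(-769) = 1. Scale by 4: m₀ = 600.
General solution m = m₀ + 1421t; reducing mod 1421 gives m = 600 (and n = -3076).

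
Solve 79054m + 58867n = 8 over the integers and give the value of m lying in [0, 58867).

57199

Euclid: 79054 = 1·58867 + 20187; 58867 = 2·20187 + 18493; 20187 = 1·18493 + 1694; 18493 = 10·1694 + 1553; 1694 = 1·1553 + 141; 1553 = 11·141 + 2; 141 = 70·2 + 1; 2 = 2·1 + 0 → gcd = 1; 8 = 1·8.
Back-substitution yields 79054·(29225) + 58867·(-39247) = 1, so one solution is m = 29225·8 = 233800, n = -39247·8 = -313976.
Solutions in m differ by 58867/1 = 58867; the one in [0, 58867) is 233800 mod 58867 = 57199.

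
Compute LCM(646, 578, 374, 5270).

18724310

lcm(646, 578) = 646·578/gcd = 373388/34 = 10982
lcm(10982, 374) = 10982·374/gcd = 4107268/34 = 120802
lcm(120802, 5270) = 120802·5270/gcd = 636626540/34 = 18724310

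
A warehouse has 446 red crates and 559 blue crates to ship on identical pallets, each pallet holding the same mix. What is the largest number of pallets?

Euclid: 559 = 1·446 + 113; 446 = 3·113 + 107; 113 = 1·107 + 6; 107 = 17·6 + 5; 6 = 1·5 + 1; 5 = 5·1 + 0. Last nonzero remainder: 1.

1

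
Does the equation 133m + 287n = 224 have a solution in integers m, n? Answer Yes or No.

Yes

gcd(133, 287): 287 = 2·133 + 21; 133 = 6·21 + 7; 21 = 3·7 + 0 → 7
7 divides 224, so a solution exists.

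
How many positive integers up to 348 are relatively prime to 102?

109

102 = 2·3·17. Inclusion–exclusion on these primes:
348 − ⌊348/2⌋ − ⌊348/3⌋ − ⌊348/17⌋ + ⌊348/6⌋ + ⌊348/34⌋ + ⌊348/51⌋ − ⌊348/102⌋ = 109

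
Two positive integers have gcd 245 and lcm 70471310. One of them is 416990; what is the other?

41405

m·n = gcd·lcm = 245·70471310 = 17265470950, so n = 17265470950/416990 = 41405.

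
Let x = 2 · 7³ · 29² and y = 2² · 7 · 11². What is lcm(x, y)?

139616092

max exponent per prime: 2² · 7³ · 11² · 29² = 139616092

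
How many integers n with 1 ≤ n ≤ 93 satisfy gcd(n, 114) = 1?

114 = 2·3·19. Inclusion–exclusion on these primes:
93 − ⌊93/2⌋ − ⌊93/3⌋ − ⌊93/19⌋ + ⌊93/6⌋ + ⌊93/38⌋ + ⌊93/57⌋ − ⌊93/114⌋ = 30

30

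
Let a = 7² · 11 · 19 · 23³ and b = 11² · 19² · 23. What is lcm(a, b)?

26041869623

max exponent per prime: 7² · 11² · 19² · 23³ = 26041869623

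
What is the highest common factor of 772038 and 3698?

2

Euclid: 772038 = 208·3698 + 2854; 3698 = 1·2854 + 844; 2854 = 3·844 + 322; 844 = 2·322 + 200; 322 = 1·200 + 122; 200 = 1·122 + 78; 122 = 1·78 + 44; 78 = 1·44 + 34; 44 = 1·34 + 10; 34 = 3·10 + 4; 10 = 2·4 + 2; 4 = 2·2 + 0. Last nonzero remainder: 2.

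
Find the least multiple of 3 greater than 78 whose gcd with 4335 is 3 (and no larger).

81

4335 = 3·1445. Any a with gcd(a, 4335) = 3 is a multiple of 3, say 3s, with s coprime to 1445.
Need s > 78/3, so s ≥ 27. First s ≥ 27 with gcd(s, 1445) = 1 is s = 27. Thus a = 3·27 = 81.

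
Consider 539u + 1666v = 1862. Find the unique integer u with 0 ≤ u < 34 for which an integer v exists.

22

Euclid: 1666 = 3·539 + 49; 539 = 11·49 + 0 → gcd = 49; 1862 = 49·38.
Back-substitution yields 539·(-3) + 1666·(1) = 49, so one solution is u = -3·38 = -114, v = 1·38 = 38.
Solutions in u differ by 1666/49 = 34; the one in [0, 34) is -114 mod 34 = 22.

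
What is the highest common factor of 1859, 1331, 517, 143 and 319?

11

gcd(1859, 1331): 1859 = 1·1331 + 528; 1331 = 2·528 + 275; 528 = 1·275 + 253; 275 = 1·253 + 22; 253 = 11·22 + 11; 22 = 2·11 + 0 → 11
gcd(11, 517): 517 = 47·11 + 0 → 11
gcd(11, 143): 143 = 13·11 + 0 → 11
gcd(11, 319): 319 = 29·11 + 0 → 11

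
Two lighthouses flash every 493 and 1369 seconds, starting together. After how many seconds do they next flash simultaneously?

674917

493 = 17 · 29; 1369 = 37²
max exponents: 17 · 29 · 37² = 674917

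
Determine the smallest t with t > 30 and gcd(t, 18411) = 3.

33

Multiples of 3 above 30: 3·11, 3·12, … . Need the cofactor coprime to 18411/3 = 6137.
Checking s = 11, 12, … the first with gcd(s, 6137) = 1 is s = 11, giving 33.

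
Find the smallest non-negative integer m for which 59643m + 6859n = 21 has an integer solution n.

Euclid: 59643 = 8·6859 + 4771; 6859 = 1·4771 + 2088; 4771 = 2·2088 + 595; 2088 = 3·595 + 303; 595 = 1·303 + 292; 303 = 1·292 + 11; 292 = 26·11 + 6; 11 = 1·6 + 5; 6 = 1·5 + 1; 5 = 5·1 + 0 → gcd = 1; 21 = 1·21.
Back-substitution yields 59643·(1245) + 6859·(-10826) = 1, so one solution is m = 1245·21 = 26145, n = -10826·21 = -227346.
Solutions in m differ by 6859/1 = 6859; the one in [0, 6859) is 26145 mod 6859 = 5568.

5568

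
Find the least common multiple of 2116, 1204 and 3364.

535646356

2116 = 2² · 23²; 1204 = 2² · 7 · 43; 3364 = 2² · 29²
lcm takes max exponent of each prime: 2² · 7 · 23² · 29² · 43 = 535646356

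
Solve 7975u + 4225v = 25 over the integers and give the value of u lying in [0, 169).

gcd(7975, 4225) = 25 (Euclid: 7975 = 1·4225 + 3750; 4225 = 1·3750 + 475; 3750 = 7·475 + 425; 475 = 1·425 + 50; 425 = 8·50 + 25; 50 = 2·25 + 0), and 25 | 25.
Extended Euclid: 7975·(80) + 4225·(-151) = 25. Scale by 1: u₀ = 80.
General solution u = u₀ + 169t; reducing mod 169 gives u = 80 (and v = -151).

80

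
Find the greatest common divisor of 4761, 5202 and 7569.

gcd(4761, 5202): 5202 = 1·4761 + 441; 4761 = 10·441 + 351; 441 = 1·351 + 90; 351 = 3·90 + 81; 90 = 1·81 + 9; 81 = 9·9 + 0 → 9
gcd(9, 7569): 7569 = 841·9 + 0 → 9

9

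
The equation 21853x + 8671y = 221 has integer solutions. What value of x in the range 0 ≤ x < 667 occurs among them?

Reduce mod 8671: 21853x ≡ 221 (mod 8671). With g = gcd(21853, 8671) = 13 dividing 221, divide through: 1681x ≡ 17 (mod 667).
Since gcd(1681, 667) = 1, x ≡ 17·(1681)⁻¹ ≡ 273 (mod 667). Smallest non-negative: 273.

273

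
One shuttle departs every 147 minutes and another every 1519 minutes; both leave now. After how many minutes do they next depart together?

4557

gcd first: 1519 = 10·147 + 49; 147 = 3·49 + 0 → gcd = 49
lcm = 147·1519/gcd = 223293/49 = 4557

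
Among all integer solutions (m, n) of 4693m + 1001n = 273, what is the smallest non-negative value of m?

Reduce mod 1001: 4693m ≡ 273 (mod 1001). With g = gcd(4693, 1001) = 13 dividing 273, divide through: 361m ≡ 21 (mod 77).
Since gcd(361, 77) = 1, m ≡ 21·(361)⁻¹ ≡ 28 (mod 77). Smallest non-negative: 28.

28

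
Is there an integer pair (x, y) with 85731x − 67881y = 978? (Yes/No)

No

gcd(85731, 67881): 85731 = 1·67881 + 17850; 67881 = 3·17850 + 14331; 17850 = 1·14331 + 3519; 14331 = 4·3519 + 255; 3519 = 13·255 + 204; 255 = 1·204 + 51; 204 = 4·51 + 0 → 51
51 does not divide 978, so a solution does not exist.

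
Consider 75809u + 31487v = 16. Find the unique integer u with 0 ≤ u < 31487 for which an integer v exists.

24120

gcd(75809, 31487) = 1 (Euclid: 75809 = 2·31487 + 12835; 31487 = 2·12835 + 5817; 12835 = 2·5817 + 1201; 5817 = 4·1201 + 1013; 1201 = 1·1013 + 188; 1013 = 5·188 + 73; 188 = 2·73 + 42; 73 = 1·42 + 31; 42 = 1·31 + 11; 31 = 2·11 + 9; 11 = 1·9 + 2; 9 = 4·2 + 1; 2 = 2·1 + 0), and 1 | 16.
Extended Euclid: 75809·(-14236) + 31487·(34275) = 1. Scale by 16: u₀ = -227776.
General solution u = u₀ + 31487t; reducing mod 31487 gives u = 24120 (and v = -58072).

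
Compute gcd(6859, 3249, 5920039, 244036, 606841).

6859 = 19³; 3249 = 3² · 19²; 5920039 = 19² · 23² · 31; 244036 = 2² · 13² · 19²; 606841 = 19² · 41²
gcd takes min exponent of each prime: 19² = 361

361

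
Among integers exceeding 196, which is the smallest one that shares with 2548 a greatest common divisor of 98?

2548 = 98·26. Any a with gcd(a, 2548) = 98 is a multiple of 98, say 98s, with s coprime to 26.
Need s > 196/98, so s ≥ 3. First s ≥ 3 with gcd(s, 26) = 1 is s = 3. Thus a = 98·3 = 294.

294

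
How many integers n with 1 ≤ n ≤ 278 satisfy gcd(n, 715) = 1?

Prime factors of 715: 5, 11, 13. Count integers ≤ 278 divisible by none of them.
By inclusion–exclusion: 278 − ⌊278/5⌋ − ⌊278/11⌋ − ⌊278/13⌋ + ⌊278/55⌋ + ⌊278/65⌋ + ⌊278/143⌋ − ⌊278/715⌋ = 187.

187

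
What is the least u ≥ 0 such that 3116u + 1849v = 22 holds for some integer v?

Euclid: 3116 = 1·1849 + 1267; 1849 = 1·1267 + 582; 1267 = 2·582 + 103; 582 = 5·103 + 67; 103 = 1·67 + 36; 67 = 1·36 + 31; 36 = 1·31 + 5; 31 = 6·5 + 1; 5 = 5·1 + 0 → gcd = 1; 22 = 1·22.
Back-substitution yields 3116·(-359) + 1849·(605) = 1, so one solution is u = -359·22 = -7898, v = 605·22 = 13310.
Solutions in u differ by 1849/1 = 1849; the one in [0, 1849) is -7898 mod 1849 = 1347.

1347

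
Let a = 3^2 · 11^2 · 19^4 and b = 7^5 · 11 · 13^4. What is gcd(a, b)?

11

min exponent per shared prime: 11 = 11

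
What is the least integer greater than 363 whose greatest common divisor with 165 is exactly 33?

396

gcd(m, 165) = 33 forces 33 | m; write m = 33s. Then gcd(33s, 33·5) = 33·gcd(s, 5), so need gcd(s, 5) = 1.
33s > 363 gives s ≥ 12. The least s ≥ 12 coprime to 5 is 12, so m = 33·12 = 396.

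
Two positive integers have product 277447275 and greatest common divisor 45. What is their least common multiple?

6165495

gcd·lcm = product, so lcm = 277447275/45 = 6165495.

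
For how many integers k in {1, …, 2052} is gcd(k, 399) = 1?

1110

Prime factors of 399: 3, 7, 19. Count integers ≤ 2052 divisible by none of them.
By inclusion–exclusion: 2052 − ⌊2052/3⌋ − ⌊2052/7⌋ − ⌊2052/19⌋ + ⌊2052/21⌋ + ⌊2052/57⌋ + ⌊2052/133⌋ − ⌊2052/399⌋ = 1110.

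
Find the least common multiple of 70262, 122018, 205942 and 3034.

lcm(70262, 122018) = 70262·122018/gcd = 8573228716/38 = 225611282
lcm(225611282, 205942) = 225611282·205942/gcd = 46462838637644/2 = 23231419318822
lcm(23231419318822, 3034) = 23231419318822·3034/gcd = 70484126213305948/74 = 952488192071702

952488192071702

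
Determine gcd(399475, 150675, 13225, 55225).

25

399475 = 5² · 19 · 29²; 150675 = 3 · 5² · 7² · 41; 13225 = 5² · 23²; 55225 = 5² · 47²
gcd takes min exponent of each prime: 5² = 25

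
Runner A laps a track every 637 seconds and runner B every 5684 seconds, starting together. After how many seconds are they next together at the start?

73892

gcd first: 5684 = 8·637 + 588; 637 = 1·588 + 49; 588 = 12·49 + 0 → gcd = 49
lcm = 637·5684/gcd = 3620708/49 = 73892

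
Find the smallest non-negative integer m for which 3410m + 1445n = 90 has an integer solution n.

gcd(3410, 1445) = 5 (Euclid: 3410 = 2·1445 + 520; 1445 = 2·520 + 405; 520 = 1·405 + 115; 405 = 3·115 + 60; 115 = 1·60 + 55; 60 = 1·55 + 5; 55 = 11·5 + 0), and 5 | 90.
Extended Euclid: 3410·(-25) + 1445·(59) = 5. Scale by 18: m₀ = -450.
General solution m = m₀ + 289t; reducing mod 289 gives m = 128 (and n = -302).

128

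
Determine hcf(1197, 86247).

1197 = 3² · 7 · 19
86247 = 3² · 7 · 37²
Common: 3² · 7 = 63

63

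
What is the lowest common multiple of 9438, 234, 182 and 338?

2576574

9438 = 2 · 3 · 11² · 13; 234 = 2 · 3² · 13; 182 = 2 · 7 · 13; 338 = 2 · 13²
lcm takes max exponent of each prime: 2 · 3² · 7 · 11² · 13² = 2576574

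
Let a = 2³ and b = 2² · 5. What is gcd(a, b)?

4

min exponent per shared prime: 2² = 4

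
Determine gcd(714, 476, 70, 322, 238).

gcd(714, 476): 714 = 1·476 + 238; 476 = 2·238 + 0 → 238
gcd(238, 70): 238 = 3·70 + 28; 70 = 2·28 + 14; 28 = 2·14 + 0 → 14
gcd(14, 322): 322 = 23·14 + 0 → 14
gcd(14, 238): 238 = 17·14 + 0 → 14

14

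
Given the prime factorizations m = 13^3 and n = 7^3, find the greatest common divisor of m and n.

1

min exponent per shared prime: (none) = 1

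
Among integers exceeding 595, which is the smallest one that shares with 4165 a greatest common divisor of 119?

4165 = 119·35. Any a with gcd(a, 4165) = 119 is a multiple of 119, say 119s, with s coprime to 35.
Need s > 595/119, so s ≥ 6. First s ≥ 6 with gcd(s, 35) = 1 is s = 6. Thus a = 119·6 = 714.

714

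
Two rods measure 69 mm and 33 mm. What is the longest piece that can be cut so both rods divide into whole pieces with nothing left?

3

69 = 3 · 23
33 = 3 · 11
Common: 3 = 3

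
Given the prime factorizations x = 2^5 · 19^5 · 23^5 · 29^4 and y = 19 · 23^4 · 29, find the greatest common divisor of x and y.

154192391

min exponent per shared prime: 19 · 23^4 · 29 = 154192391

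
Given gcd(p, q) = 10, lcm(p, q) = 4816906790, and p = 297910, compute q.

161690

Using pq = gcd(p,q)·lcm(p,q) = 10·4816906790 = 48169067900, we get q = 48169067900/297910 = 161690.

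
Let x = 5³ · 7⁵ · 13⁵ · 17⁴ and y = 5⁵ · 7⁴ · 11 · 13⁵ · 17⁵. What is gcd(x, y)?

9307105141231625

min exponent per shared prime: 5³ · 7⁴ · 13⁵ · 17⁴ = 9307105141231625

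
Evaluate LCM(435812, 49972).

gcd first: 435812 = 8·49972 + 36036; 49972 = 1·36036 + 13936; 36036 = 2·13936 + 8164; 13936 = 1·8164 + 5772; 8164 = 1·5772 + 2392; 5772 = 2·2392 + 988; 2392 = 2·988 + 416; 988 = 2·416 + 156; 416 = 2·156 + 104; 156 = 1·104 + 52; 104 = 2·52 + 0 → gcd = 52
lcm = 435812·49972/gcd = 21778397264/52 = 418815332

418815332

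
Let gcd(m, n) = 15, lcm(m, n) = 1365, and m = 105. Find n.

m·n = gcd·lcm = 15·1365 = 20475, so n = 20475/105 = 195.

195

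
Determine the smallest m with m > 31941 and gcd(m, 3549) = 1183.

Multiples of 1183 above 31941: 1183·28, 1183·29, … . Need the cofactor coprime to 3549/1183 = 3.
Checking s = 28, 29, … the first with gcd(s, 3) = 1 is s = 28, giving 33124.

33124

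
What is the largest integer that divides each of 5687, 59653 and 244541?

121

gcd(5687, 59653): 59653 = 10·5687 + 2783; 5687 = 2·2783 + 121; 2783 = 23·121 + 0 → 121
gcd(121, 244541): 244541 = 2021·121 + 0 → 121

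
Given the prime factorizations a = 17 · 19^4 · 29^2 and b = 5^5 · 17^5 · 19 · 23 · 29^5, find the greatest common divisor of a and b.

271643

min exponent per shared prime: 17 · 19 · 29^2 = 271643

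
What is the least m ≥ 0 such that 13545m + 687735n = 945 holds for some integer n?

2488

Euclid: 687735 = 50·13545 + 10485; 13545 = 1·10485 + 3060; 10485 = 3·3060 + 1305; 3060 = 2·1305 + 450; 1305 = 2·450 + 405; 450 = 1·405 + 45; 405 = 9·45 + 0 → gcd = 45; 945 = 45·21.
Back-substitution yields 13545·(1574) + 687735·(-31) = 45, so one solution is m = 1574·21 = 33054, n = -31·21 = -651.
Solutions in m differ by 687735/45 = 15283; the one in [0, 15283) is 33054 mod 15283 = 2488.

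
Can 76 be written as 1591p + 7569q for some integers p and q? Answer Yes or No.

Yes

gcd(1591, 7569): 7569 = 4·1591 + 1205; 1591 = 1·1205 + 386; 1205 = 3·386 + 47; 386 = 8·47 + 10; 47 = 4·10 + 7; 10 = 1·7 + 3; 7 = 2·3 + 1; 3 = 3·1 + 0 → 1
1 divides 76, so a solution exists.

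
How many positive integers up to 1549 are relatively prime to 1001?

1115

Prime factors of 1001: 7, 11, 13. Count integers ≤ 1549 divisible by none of them.
By inclusion–exclusion: 1549 − ⌊1549/7⌋ − ⌊1549/11⌋ − ⌊1549/13⌋ + ⌊1549/77⌋ + ⌊1549/91⌋ + ⌊1549/143⌋ − ⌊1549/1001⌋ = 1115.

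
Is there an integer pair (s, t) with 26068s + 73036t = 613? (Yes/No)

gcd(26068, 73036): 73036 = 2·26068 + 20900; 26068 = 1·20900 + 5168; 20900 = 4·5168 + 228; 5168 = 22·228 + 152; 228 = 1·152 + 76; 152 = 2·76 + 0 → 76
76 does not divide 613, so a solution does not exist.

No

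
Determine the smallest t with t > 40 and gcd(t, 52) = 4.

gcd(t, 52) = 4 forces 4 | t; write t = 4s. Then gcd(4s, 4·13) = 4·gcd(s, 13), so need gcd(s, 13) = 1.
4s > 40 gives s ≥ 11. The least s ≥ 11 coprime to 13 is 11, so t = 4·11 = 44.

44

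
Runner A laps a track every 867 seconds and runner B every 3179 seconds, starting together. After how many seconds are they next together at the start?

gcd first: 3179 = 3·867 + 578; 867 = 1·578 + 289; 578 = 2·289 + 0 → gcd = 289
lcm = 867·3179/gcd = 2756193/289 = 9537

9537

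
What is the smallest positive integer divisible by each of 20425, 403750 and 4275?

156251250

lcm(20425, 403750) = 20425·403750/gcd = 8246593750/475 = 17361250
lcm(17361250, 4275) = 17361250·4275/gcd = 74219343750/475 = 156251250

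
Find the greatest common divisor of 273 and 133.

7

Euclid: 273 = 2·133 + 7; 133 = 19·7 + 0. Last nonzero remainder: 7.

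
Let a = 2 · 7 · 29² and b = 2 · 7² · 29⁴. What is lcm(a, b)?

69313538

max exponent per prime: 2 · 7² · 29⁴ = 69313538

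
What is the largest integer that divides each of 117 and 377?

117 = 3² · 13
377 = 13 · 29
Common: 13 = 13

13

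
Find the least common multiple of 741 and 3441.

741 = 3 · 13 · 19; 3441 = 3 · 31 · 37
max exponents: 3 · 13 · 19 · 31 · 37 = 849927

849927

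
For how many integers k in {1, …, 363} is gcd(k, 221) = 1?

Prime factors of 221: 13, 17. Count integers ≤ 363 divisible by none of them.
By inclusion–exclusion: 363 − ⌊363/13⌋ − ⌊363/17⌋ + ⌊363/221⌋ = 316.

316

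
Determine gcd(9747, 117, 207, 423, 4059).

9

gcd(9747, 117): 9747 = 83·117 + 36; 117 = 3·36 + 9; 36 = 4·9 + 0 → 9
gcd(9, 207): 207 = 23·9 + 0 → 9
gcd(9, 423): 423 = 47·9 + 0 → 9
gcd(9, 4059): 4059 = 451·9 + 0 → 9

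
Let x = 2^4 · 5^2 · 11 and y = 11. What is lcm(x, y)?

4400

max exponent per prime: 2^4 · 5^2 · 11 = 4400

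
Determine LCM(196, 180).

gcd first: 196 = 1·180 + 16; 180 = 11·16 + 4; 16 = 4·4 + 0 → gcd = 4
lcm = 196·180/gcd = 35280/4 = 8820

8820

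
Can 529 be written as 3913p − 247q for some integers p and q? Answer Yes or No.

No

gcd(3913, 247): 3913 = 15·247 + 208; 247 = 1·208 + 39; 208 = 5·39 + 13; 39 = 3·13 + 0 → 13
13 does not divide 529, so a solution does not exist.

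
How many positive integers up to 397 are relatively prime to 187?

340

187 = 11·17. Inclusion–exclusion on these primes:
397 − ⌊397/11⌋ − ⌊397/17⌋ + ⌊397/187⌋ = 340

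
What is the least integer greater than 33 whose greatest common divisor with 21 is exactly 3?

36

gcd(a, 21) = 3 forces 3 | a; write a = 3s. Then gcd(3s, 3·7) = 3·gcd(s, 7), so need gcd(s, 7) = 1.
3s > 33 gives s ≥ 12. The least s ≥ 12 coprime to 7 is 12, so a = 3·12 = 36.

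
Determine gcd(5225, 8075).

475

Euclid: 8075 = 1·5225 + 2850; 5225 = 1·2850 + 2375; 2850 = 1·2375 + 475; 2375 = 5·475 + 0. Last nonzero remainder: 475.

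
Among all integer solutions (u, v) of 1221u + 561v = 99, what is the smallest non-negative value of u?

1

gcd(1221, 561) = 33 (Euclid: 1221 = 2·561 + 99; 561 = 5·99 + 66; 99 = 1·66 + 33; 66 = 2·33 + 0), and 33 | 99.
Extended Euclid: 1221·(6) + 561·(-13) = 33. Scale by 3: u₀ = 18.
General solution u = u₀ + 17t; reducing mod 17 gives u = 1 (and v = -2).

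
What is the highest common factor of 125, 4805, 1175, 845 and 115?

5

125 = 5³; 4805 = 5 · 31²; 1175 = 5² · 47; 845 = 5 · 13²; 115 = 5 · 23
gcd takes min exponent of each prime: 5 = 5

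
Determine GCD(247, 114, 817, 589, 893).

247 = 13 · 19; 114 = 2 · 3 · 19; 817 = 19 · 43; 589 = 19 · 31; 893 = 19 · 47
gcd takes min exponent of each prime: 19 = 19

19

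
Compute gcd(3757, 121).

1

Euclid: 3757 = 31·121 + 6; 121 = 20·6 + 1; 6 = 6·1 + 0. Last nonzero remainder: 1.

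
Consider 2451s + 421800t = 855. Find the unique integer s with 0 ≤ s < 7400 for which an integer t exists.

gcd(2451, 421800) = 57 (Euclid: 421800 = 172·2451 + 228; 2451 = 10·228 + 171; 228 = 1·171 + 57; 171 = 3·57 + 0), and 57 | 855.
Extended Euclid: 2451·(-1893) + 421800·(11) = 57. Scale by 15: s₀ = -28395.
General solution s = s₀ + 7400k; reducing mod 7400 gives s = 1205 (and t = -7).

1205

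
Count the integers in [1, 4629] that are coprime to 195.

2279

195 = 3·5·13. Inclusion–exclusion on these primes:
4629 − ⌊4629/3⌋ − ⌊4629/5⌋ − ⌊4629/13⌋ + ⌊4629/15⌋ + ⌊4629/39⌋ + ⌊4629/65⌋ − ⌊4629/195⌋ = 2279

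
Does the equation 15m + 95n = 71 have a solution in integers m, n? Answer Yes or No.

gcd(15, 95): 95 = 6·15 + 5; 15 = 3·5 + 0 → 5
5 does not divide 71, so a solution does not exist.

No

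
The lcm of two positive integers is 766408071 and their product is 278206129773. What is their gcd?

363

From gcd × lcm = pq: gcd = 278206129773 / 766408071 = 363.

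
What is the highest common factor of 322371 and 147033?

Euclid: 322371 = 2·147033 + 28305; 147033 = 5·28305 + 5508; 28305 = 5·5508 + 765; 5508 = 7·765 + 153; 765 = 5·153 + 0. Last nonzero remainder: 153.

153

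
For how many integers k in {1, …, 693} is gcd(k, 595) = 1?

595 = 5·7·17. Inclusion–exclusion on these primes:
693 − ⌊693/5⌋ − ⌊693/7⌋ − ⌊693/17⌋ + ⌊693/35⌋ + ⌊693/85⌋ + ⌊693/119⌋ − ⌊693/595⌋ = 447

447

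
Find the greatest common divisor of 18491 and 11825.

11

18491 = 11 · 41²
11825 = 5² · 11 · 43
Common: 11 = 11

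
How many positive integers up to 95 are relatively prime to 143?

143 = 11·13. Inclusion–exclusion on these primes:
95 − ⌊95/11⌋ − ⌊95/13⌋ + ⌊95/143⌋ = 80

80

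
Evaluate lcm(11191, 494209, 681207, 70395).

11191 = 19² · 31; 494209 = 19² · 37²; 681207 = 3 · 17 · 19² · 37; 70395 = 3 · 5 · 13 · 19²
lcm takes max exponent of each prime: 3 · 5 · 13 · 17 · 19² · 31 · 37² = 50787387885

50787387885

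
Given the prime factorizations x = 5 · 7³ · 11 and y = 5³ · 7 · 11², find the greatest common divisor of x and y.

min exponent per shared prime: 5 · 7 · 11 = 385

385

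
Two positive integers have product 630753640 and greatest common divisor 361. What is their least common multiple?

1747240

Since gcd(m,n)·lcm(m,n) = mn, lcm = 630753640/361 = 1747240.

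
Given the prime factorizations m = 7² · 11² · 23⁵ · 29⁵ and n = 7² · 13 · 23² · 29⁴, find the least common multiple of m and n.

max exponent per prime: 7² · 11² · 13 · 23⁵ · 29⁵ = 10175458145036423239

10175458145036423239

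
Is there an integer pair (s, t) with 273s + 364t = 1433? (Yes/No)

No

gcd(273, 364): 364 = 1·273 + 91; 273 = 3·91 + 0 → 91
91 does not divide 1433, so a solution does not exist.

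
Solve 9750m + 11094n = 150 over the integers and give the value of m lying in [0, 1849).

1593

Euclid: 11094 = 1·9750 + 1344; 9750 = 7·1344 + 342; 1344 = 3·342 + 318; 342 = 1·318 + 24; 318 = 13·24 + 6; 24 = 4·6 + 0 → gcd = 6; 150 = 6·25.
Back-substitution yields 9750·(-454) + 11094·(399) = 6, so one solution is m = -454·25 = -11350, n = 399·25 = 9975.
Solutions in m differ by 11094/6 = 1849; the one in [0, 1849) is -11350 mod 1849 = 1593.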